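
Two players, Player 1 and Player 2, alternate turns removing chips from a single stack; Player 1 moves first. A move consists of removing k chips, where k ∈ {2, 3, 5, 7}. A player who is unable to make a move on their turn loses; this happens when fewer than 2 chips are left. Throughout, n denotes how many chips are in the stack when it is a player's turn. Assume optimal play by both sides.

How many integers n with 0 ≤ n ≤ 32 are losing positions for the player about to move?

8

Label each position W (a win for the player to move) or L (a loss). A position with no legal move is L; any other position is W exactly when some move reaches an L, and L when every move reaches a W.
n=0: no move → L
n=1: no move → L
n=2: →0(L), so W
n=3: →1(L), so W
n=4: →1(L), so W
n=5: →0(L), so W
n=6: →1(L), so W
n=7: →0(L), so W
n=8: →1(L), so W
n=9: →7(W), 6(W), 4(W), 2(W) — all W, so L
n=10: →8(W), 7(W), 5(W), 3(W) — all W, so L
n=11: →9(L), so W
n=12: →10(L), so W
n=13: →10(L), so W
n=14: →9(L), so W
n=15: →10(L), so W
n=16: →9(L), so W
n=17: →10(L), so W
n=18: →16(W), 15(W), 13(W), 11(W) — all W, so L
n=19: →17(W), 16(W), 14(W), 12(W) — all W, so L
n=20: →18(L), so W
n=21: →19(L), so W
n=22: →19(L), so W
n=23: →18(L), so W
n=24: →19(L), so W
n=25: →18(L), so W
n=26: →19(L), so W
n=27: →25(W), 24(W), 22(W), 20(W) — all W, so L
n=28: →26(W), 25(W), 23(W), 21(W) — all W, so L
n=29: →27(L), so W
n=30: →28(L), so W
n=31: →28(L), so W
n=32: →27(L), so W
L entries with 0 ≤ n ≤ 32: n = 0, 1, 9, 10, 18, 19, 27, 28; that makes 8.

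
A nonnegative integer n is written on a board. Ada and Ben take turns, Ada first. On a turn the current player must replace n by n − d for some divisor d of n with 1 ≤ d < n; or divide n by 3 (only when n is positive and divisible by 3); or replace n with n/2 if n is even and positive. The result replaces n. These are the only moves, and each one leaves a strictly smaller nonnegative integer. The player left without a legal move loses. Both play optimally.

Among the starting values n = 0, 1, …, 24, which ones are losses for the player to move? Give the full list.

Classify positions by backward induction: terminal positions (no move available) are L. From any other position, the mover wins iff some move reaches an L.
n=0: no move → L
n=1: no move → L
n=2: can move to 1, which is L ⇒ W
n=3: can move to 1, which is L ⇒ W
n=4: moves to 2(W), 3(W); every one is W ⇒ L
n=5: can move to 4, which is L ⇒ W
n=6: can move to 4, which is L ⇒ W
n=7: the only move is to 6(W), a W ⇒ L
n=8: can move to 4, which is L ⇒ W
n=9: moves to 3(W), 6(W), 8(W); every one is W ⇒ L
n=10: can move to 9, which is L ⇒ W
n=11: the only move is to 10(W), a W ⇒ L
n=12: can move to 4, which is L ⇒ W
n=13: the only move is to 12(W), a W ⇒ L
n=14: can move to 7, which is L ⇒ W
n=15: moves to 5(W), 10(W), 12(W), 14(W); every one is W ⇒ L
n=16: can move to 15, which is L ⇒ W
n=17: the only move is to 16(W), a W ⇒ L
n=18: can move to 9, which is L ⇒ W
n=19: the only move is to 18(W), a W ⇒ L
n=20: can move to 15, which is L ⇒ W
n=21: can move to 7, which is L ⇒ W
n=22: can move to 11, which is L ⇒ W
n=23: the only move is to 22(W), a W ⇒ L
n=24: can move to 23, which is L ⇒ W
Reading off the rows marked L gives the requested list; there are 11 such values of n.

0, 1, 4, 7, 9, 11, 13, 15, 17, 19, 23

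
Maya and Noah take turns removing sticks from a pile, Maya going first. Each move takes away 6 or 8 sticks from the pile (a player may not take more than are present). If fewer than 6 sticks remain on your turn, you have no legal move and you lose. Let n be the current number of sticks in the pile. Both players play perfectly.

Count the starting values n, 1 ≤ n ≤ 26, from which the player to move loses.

Positions with no move are L. A position that does have a move is losing for the player to move precisely when every available move leads to a winning position for the opponent. Fill in the labels:
n=0: no move → L
n=1: no move → L
n=2: no move → L
n=3: no move → L
n=4: no move → L
n=5: no move → L
n=6: reaches L-position 0 → W
n=7: reaches L-position 1 → W
n=8: reaches L-position 2 → W
n=9: reaches L-position 3 → W
n=10: reaches L-position 4 → W
n=11: reaches L-position 5 → W
n=12: reaches L-position 4 → W
n=13: reaches L-position 5 → W
n=14: only reaches 8(W), 6(W), all W → L
n=15: only reaches 9(W), 7(W), all W → L
n=16: only reaches 10(W), 8(W), all W → L
n=17: only reaches 11(W), 9(W), all W → L
n=18: only reaches 12(W), 10(W), all W → L
n=19: only reaches 13(W), 11(W), all W → L
n=20: reaches L-position 14 → W
n=21: reaches L-position 15 → W
n=22: reaches L-position 16 → W
n=23: reaches L-position 17 → W
n=24: reaches L-position 18 → W
n=25: reaches L-position 19 → W
n=26: reaches L-position 18 → W
L entries with 1 ≤ n ≤ 26 (n=0 is outside the asked range and is not counted): n = 1, 2, 3, 4, 5, 14, 15, 16, 17, 18, 19; that makes 11.

11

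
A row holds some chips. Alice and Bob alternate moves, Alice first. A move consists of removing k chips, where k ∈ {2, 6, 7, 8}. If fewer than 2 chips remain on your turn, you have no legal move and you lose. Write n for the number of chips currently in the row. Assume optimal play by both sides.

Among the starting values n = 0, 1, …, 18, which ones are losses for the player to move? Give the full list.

Work bottom-up. With no move the player to move loses. Otherwise the position is W if at least one move leads to an L position for the opponent, and L if every move leads to a W.
n=0: no move → L
n=1: no move → L
n=2: W (go to 0, an L position)
n=3: W (go to 1, an L position)
n=4: L (sole option 2(W) is W)
n=5: L (sole option 3(W) is W)
n=6: W (go to 4, an L position)
n=7: W (go to 5, an L position)
n=8: W (go to 1, an L position)
n=9: W (go to 1, an L position)
n=10: W (go to 4, an L position)
n=11: W (go to 5, an L position)
n=12: W (go to 5, an L position)
n=13: W (go to 5, an L position)
n=14: L (options 12(W), 8(W), 7(W), 6(W) are all W)
n=15: L (options 13(W), 9(W), 8(W), 7(W) are all W)
n=16: W (go to 14, an L position)
n=17: W (go to 15, an L position)
n=18: L (options 16(W), 12(W), 11(W), 10(W) are all W)
Reading off the rows marked L gives the requested list; there are 7 such values of n.

0, 1, 4, 5, 14, 15, 18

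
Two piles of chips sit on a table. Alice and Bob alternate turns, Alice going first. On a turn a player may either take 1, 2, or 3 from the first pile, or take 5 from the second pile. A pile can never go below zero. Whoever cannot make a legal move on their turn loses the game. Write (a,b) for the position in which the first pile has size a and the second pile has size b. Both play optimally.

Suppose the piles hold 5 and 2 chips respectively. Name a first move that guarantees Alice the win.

Positions with no move are L. A position that does have a move is losing for the player to move precisely when every available move leads to a winning position for the opponent. Fill in the labels:
No move ever increases a pile, so every position that can arise here has a ≤ 5 and b ≤ 2; it is enough to label the cells with 0 ≤ a ≤ 5 and 0 ≤ b ≤ 2.
Every move lowers a or b (never raises either), so fill the grid row by row in increasing a, and left to right within a row: each cell's successors are then already labelled.
      b=0  b=1  b=2
a=0:    L    L    L
a=1:    W    W    W
a=2:    W    W    W
a=3:    W    W    W
a=4:    L    L    L
a=5:    W    W    W
Cells with no legal move (terminal, hence L): (0,0), (0,1), (0,2).
The remaining L cells, each justified by listing all of its moves:
(4,0): moves to (3,0)(W), (2,0)(W), (1,0)(W); every one is W ⇒ L
(4,1): moves to (3,1)(W), (2,1)(W), (1,1)(W); every one is W ⇒ L
(4,2): moves to (3,2)(W), (2,2)(W), (1,2)(W); every one is W ⇒ L
Every other cell has at least one move into one of the L cells above, so it is W.
From (5,2), the L positions reachable in one move are: (4,2).

Move to (4,2).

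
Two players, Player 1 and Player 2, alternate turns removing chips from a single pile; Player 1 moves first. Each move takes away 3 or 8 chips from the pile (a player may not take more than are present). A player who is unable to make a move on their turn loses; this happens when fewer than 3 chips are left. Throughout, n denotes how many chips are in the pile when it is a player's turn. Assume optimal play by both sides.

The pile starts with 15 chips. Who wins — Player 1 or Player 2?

Player 1 wins.

Compute win/loss labels from the base case upward. A position with no move is L. Any other position is W if it can reach an L in one move, else L.
n=0: no move → L
n=1: no move → L
n=2: no move → L
n=3: →0(L), so W
n=4: →1(L), so W
n=5: →2(L), so W
n=6: →3(W) only, which is W, so L
n=7: →4(W) only, which is W, so L
n=8: →0(L), so W
n=9: →6(L), so W
n=10: →7(L), so W
n=11: →8(W), 3(W) — all W, so L
n=12: →9(W), 4(W) — all W, so L
n=13: →10(W), 5(W) — all W, so L
n=14: →11(L), so W
n=15: →12(L), so W
The starting position 15 is W: Player 1 should remove 3, leaving 12, handing over an L position.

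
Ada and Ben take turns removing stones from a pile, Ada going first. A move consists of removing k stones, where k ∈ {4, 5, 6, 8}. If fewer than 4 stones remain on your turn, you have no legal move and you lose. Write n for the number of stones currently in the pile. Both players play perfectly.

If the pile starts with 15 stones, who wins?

Ben wins.

Work bottom-up. With no move the player to move loses. Otherwise the position is W if at least one move leads to an L position for the opponent, and L if every move leads to a W.
n=0: no move → L
n=1: no move → L
n=2: no move → L
n=3: no move → L
n=4: reaches L-position 0 → W
n=5: reaches L-position 1 → W
n=6: reaches L-position 2 → W
n=7: reaches L-position 3 → W
n=8: reaches L-position 3 → W
n=9: reaches L-position 3 → W
n=10: reaches L-position 2 → W
n=11: reaches L-position 3 → W
n=12: only reaches 8(W), 7(W), 6(W), 4(W), all W → L
n=13: only reaches 9(W), 8(W), 7(W), 5(W), all W → L
n=14: only reaches 10(W), 9(W), 8(W), 6(W), all W → L
n=15: only reaches 11(W), 10(W), 9(W), 7(W), all W → L
Every move from 15 reaches a W position, so the mover loses.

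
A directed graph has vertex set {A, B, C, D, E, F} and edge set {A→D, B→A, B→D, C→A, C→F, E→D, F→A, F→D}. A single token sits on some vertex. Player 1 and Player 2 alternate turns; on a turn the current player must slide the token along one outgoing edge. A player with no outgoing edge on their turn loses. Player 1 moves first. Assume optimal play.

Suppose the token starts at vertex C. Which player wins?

Player 2 wins.

Positions with no move are L. A position that does have a move is losing for the player to move precisely when every available move leads to a winning position for the opponent. Fill in the labels:
Every edge goes from a vertex to one that appears earlier in the order D, A, E, B, F, C, so processing vertices in that order labels each vertex after all of its successors.
D: no outgoing edge → L
A: →D(L), so W
E: →D(L), so W
B: →D(L), so W
F: →D(L), so W
C: →F(W), A(W) — all W, so L
Every move from C reaches a W position, so the mover loses.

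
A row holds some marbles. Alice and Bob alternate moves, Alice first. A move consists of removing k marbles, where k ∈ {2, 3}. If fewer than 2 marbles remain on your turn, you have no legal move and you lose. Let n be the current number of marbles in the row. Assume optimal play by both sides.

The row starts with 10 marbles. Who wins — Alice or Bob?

Bob wins.

Compute win/loss labels from the base case upward. A position with no move is L. Any other position is W if it can reach an L in one move, else L.
n=0: no move → L
n=1: no move → L
n=2: W (go to 0, an L position)
n=3: W (go to 1, an L position)
n=4: W (go to 1, an L position)
n=5: L (options 3(W), 2(W) are all W)
n=6: L (options 4(W), 3(W) are all W)
n=7: W (go to 5, an L position)
n=8: W (go to 6, an L position)
n=9: W (go to 6, an L position)
n=10: L (options 8(W), 7(W) are all W)
The starting position 10 is L: whatever Alice does, the opponent receives a W position.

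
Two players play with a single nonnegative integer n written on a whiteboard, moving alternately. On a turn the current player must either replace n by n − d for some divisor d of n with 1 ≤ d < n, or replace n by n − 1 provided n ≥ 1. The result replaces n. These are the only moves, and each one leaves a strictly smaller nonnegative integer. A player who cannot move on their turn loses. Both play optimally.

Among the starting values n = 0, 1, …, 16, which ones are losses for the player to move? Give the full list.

0, 2, 5, 7, 9, 11, 13, 15

Build the W/L table. Terminal = L. A non-terminal position is W if it has a move to some L; otherwise it is L.
n=0: no move → L
n=1: reaches L-position 0 → W
n=2: only reaches 1(W), which is W → L
n=3: reaches L-position 2 → W
n=4: reaches L-position 2 → W
n=5: only reaches 4(W), which is W → L
n=6: reaches L-position 5 → W
n=7: only reaches 6(W), which is W → L
n=8: reaches L-position 7 → W
n=9: only reaches 6(W), 8(W), all W → L
n=10: reaches L-position 5 → W
n=11: only reaches 10(W), which is W → L
n=12: reaches L-position 9 → W
n=13: only reaches 12(W), which is W → L
n=14: reaches L-position 7 → W
n=15: only reaches 10(W), 12(W), 14(W), all W → L
n=16: reaches L-position 15 → W
Reading off the rows marked L gives the requested list; there are 8 such values of n.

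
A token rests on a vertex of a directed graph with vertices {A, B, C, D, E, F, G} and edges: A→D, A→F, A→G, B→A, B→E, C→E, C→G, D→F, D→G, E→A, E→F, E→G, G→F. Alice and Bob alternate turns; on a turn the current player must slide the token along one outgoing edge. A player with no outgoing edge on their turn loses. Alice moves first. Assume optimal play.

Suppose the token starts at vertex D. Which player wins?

Alice wins.

Work bottom-up. With no move the player to move loses. Otherwise the position is W if at least one move leads to an L position for the opponent, and L if every move leads to a W.
Every edge goes from a vertex to one that appears earlier in the order F, G, D, A, E, C, B, so processing vertices in that order labels each vertex after all of its successors.
F: no outgoing edge → L
G: reaches L-position F → W
D: reaches L-position F → W
A: reaches L-position F → W
E: reaches L-position F → W
C: only reaches E(W), G(W), all W → L
B: only reaches E(W), A(W), all W → L
From D Alice can move to F, reaching an L position.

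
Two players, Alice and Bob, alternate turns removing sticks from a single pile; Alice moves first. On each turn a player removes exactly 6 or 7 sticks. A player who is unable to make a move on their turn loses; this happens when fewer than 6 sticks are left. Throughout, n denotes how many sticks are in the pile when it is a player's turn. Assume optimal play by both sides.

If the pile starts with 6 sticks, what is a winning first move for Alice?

Remove 6, leaving 0.

Build the W/L table. Terminal = L. A non-terminal position is W if it has a move to some L; otherwise it is L.
n=0: no move → L
n=1: no move → L
n=2: no move → L
n=3: no move → L
n=4: no move → L
n=5: no move → L
n=6: can move to 0, which is L ⇒ W
From 6, the L positions reachable in one move are: 0.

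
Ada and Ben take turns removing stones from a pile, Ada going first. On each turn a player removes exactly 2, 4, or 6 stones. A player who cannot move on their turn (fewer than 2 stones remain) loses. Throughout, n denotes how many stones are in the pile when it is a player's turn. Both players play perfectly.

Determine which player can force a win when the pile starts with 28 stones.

Ada wins.

Classify positions by backward induction: terminal positions (no move available) are L. From any other position, the mover wins iff some move reaches an L.
n=0: no move → L
n=1: no move → L
n=2: W (go to 0, an L position)
n=3: W (go to 1, an L position)
n=4: W (go to 0, an L position)
n=5: W (go to 1, an L position)
n=6: W (go to 0, an L position)
n=7: W (go to 1, an L position)
n=8: L (options 6(W), 4(W), 2(W) are all W)
n=9: L (options 7(W), 5(W), 3(W) are all W)
n=10: W (go to 8, an L position)
n=11: W (go to 9, an L position)
n=12: W (go to 8, an L position)
n=13: W (go to 9, an L position)
n=14: W (go to 8, an L position)
n=15: W (go to 9, an L position)
n=16: L (options 14(W), 12(W), 10(W) are all W)
n=17: L (options 15(W), 13(W), 11(W) are all W)
n=18: W (go to 16, an L position)
n=19: W (go to 17, an L position)
n=20: W (go to 16, an L position)
n=21: W (go to 17, an L position)
n=22: W (go to 16, an L position)
n=23: W (go to 17, an L position)
n=24: L (options 22(W), 20(W), 18(W) are all W)
n=25: L (options 23(W), 21(W), 19(W) are all W)
n=26: W (go to 24, an L position)
n=27: W (go to 25, an L position)
n=28: W (go to 24, an L position)
From 28 Ada can remove 4, leaving 24, reaching an L position.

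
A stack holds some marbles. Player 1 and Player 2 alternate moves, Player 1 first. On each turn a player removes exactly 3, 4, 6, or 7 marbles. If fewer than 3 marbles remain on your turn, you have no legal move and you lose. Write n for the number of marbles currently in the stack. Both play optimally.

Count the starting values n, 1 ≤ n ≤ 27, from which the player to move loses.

Label each position W (a win for the player to move) or L (a loss). A position with no legal move is L; any other position is W exactly when some move reaches an L, and L when every move reaches a W.
n=0: no move → L
n=1: no move → L
n=2: no move → L
n=3: can move to 0, which is L ⇒ W
n=4: can move to 1, which is L ⇒ W
n=5: can move to 2, which is L ⇒ W
n=6: can move to 2, which is L ⇒ W
n=7: can move to 1, which is L ⇒ W
n=8: can move to 2, which is L ⇒ W
n=9: can move to 2, which is L ⇒ W
n=10: moves to 7(W), 6(W), 4(W), 3(W); every one is W ⇒ L
n=11: moves to 8(W), 7(W), 5(W), 4(W); every one is W ⇒ L
n=12: moves to 9(W), 8(W), 6(W), 5(W); every one is W ⇒ L
n=13: can move to 10, which is L ⇒ W
n=14: can move to 11, which is L ⇒ W
n=15: can move to 12, which is L ⇒ W
n=16: can move to 12, which is L ⇒ W
n=17: can move to 11, which is L ⇒ W
n=18: can move to 12, which is L ⇒ W
n=19: can move to 12, which is L ⇒ W
n=20: moves to 17(W), 16(W), 14(W), 13(W); every one is W ⇒ L
n=21: moves to 18(W), 17(W), 15(W), 14(W); every one is W ⇒ L
n=22: moves to 19(W), 18(W), 16(W), 15(W); every one is W ⇒ L
n=23: can move to 20, which is L ⇒ W
n=24: can move to 21, which is L ⇒ W
n=25: can move to 22, which is L ⇒ W
n=26: can move to 22, which is L ⇒ W
n=27: can move to 21, which is L ⇒ W
L entries with 1 ≤ n ≤ 27 (n=0 is outside the asked range and is not counted): n = 1, 2, 10, 11, 12, 20, 21, 22; that makes 8.

8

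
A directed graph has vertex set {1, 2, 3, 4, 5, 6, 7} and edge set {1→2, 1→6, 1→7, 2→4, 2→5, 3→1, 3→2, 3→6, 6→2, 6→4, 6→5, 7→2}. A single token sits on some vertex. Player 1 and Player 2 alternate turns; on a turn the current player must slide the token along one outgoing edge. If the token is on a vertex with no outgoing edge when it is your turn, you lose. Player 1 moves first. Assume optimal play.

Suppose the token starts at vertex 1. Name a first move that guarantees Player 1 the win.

Positions with no move are L. A position that does have a move is losing for the player to move precisely when every available move leads to a winning position for the opponent. Fill in the labels:
Every edge goes from a vertex to one that appears earlier in the order 5, 4, 2, 6, 7, 1, 3, so processing vertices in that order labels each vertex after all of its successors.
5: no outgoing edge → L
4: no outgoing edge → L
2: can move to 4, which is L ⇒ W
6: can move to 4, which is L ⇒ W
7: the only move is to 2(W), a W ⇒ L
1: can move to 7, which is L ⇒ W
3: moves to 1(W), 6(W), 2(W); every one is W ⇒ L
From 1, the L positions reachable in one move are: 7.

Move to 7.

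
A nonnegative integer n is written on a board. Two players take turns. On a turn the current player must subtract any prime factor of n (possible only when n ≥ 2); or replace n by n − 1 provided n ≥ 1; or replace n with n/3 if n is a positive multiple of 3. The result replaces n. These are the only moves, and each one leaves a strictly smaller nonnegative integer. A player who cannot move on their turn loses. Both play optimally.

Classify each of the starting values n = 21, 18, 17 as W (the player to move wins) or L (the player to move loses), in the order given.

Use the standard recursion: the mover loses at a terminal position; elsewhere, the mover wins exactly when some move hands the opponent an L position.
n=0: no move → L
n=1: →0(L), so W
n=2: →0(L), so W
n=3: →0(L), so W
n=4: →2(W), 3(W) — all W, so L
n=5: →0(L), so W
n=6: →4(L), so W
n=7: →0(L), so W
n=8: →6(W), 7(W) — all W, so L
n=9: →8(L), so W
n=10: →8(L), so W
n=11: →0(L), so W
n=12: →4(L), so W
n=13: →0(L), so W
n=14: →7(W), 12(W), 13(W) — all W, so L
n=15: →14(L), so W
n=16: →14(L), so W
n=17: →0(L), so W
n=18: →6(W), 15(W), 16(W), 17(W) — all W, so L
n=19: →0(L), so W
n=20: →18(L), so W
n=21: →14(L), so W

21: W, 18: L, 17: W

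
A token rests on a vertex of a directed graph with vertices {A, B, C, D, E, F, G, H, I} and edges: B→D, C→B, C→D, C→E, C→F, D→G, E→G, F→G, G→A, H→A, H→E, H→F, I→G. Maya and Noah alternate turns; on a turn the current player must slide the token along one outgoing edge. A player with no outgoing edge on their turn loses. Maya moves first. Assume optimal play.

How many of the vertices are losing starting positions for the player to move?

5

Classify positions by backward induction: terminal positions (no move available) are L. From any other position, the mover wins iff some move reaches an L.
Every edge goes from a vertex to one that appears earlier in the order A, G, F, E, I, H, D, B, C, so processing vertices in that order labels each vertex after all of its successors.
A: no outgoing edge → L
G: W (go to A, an L position)
F: L (sole option G(W) is W)
E: L (sole option G(W) is W)
I: L (sole option G(W) is W)
H: W (go to E, an L position)
D: L (sole option G(W) is W)
B: W (go to D, an L position)
C: W (go to D, an L position)
The L vertices are A, D, E, F, I; that is 5 in all.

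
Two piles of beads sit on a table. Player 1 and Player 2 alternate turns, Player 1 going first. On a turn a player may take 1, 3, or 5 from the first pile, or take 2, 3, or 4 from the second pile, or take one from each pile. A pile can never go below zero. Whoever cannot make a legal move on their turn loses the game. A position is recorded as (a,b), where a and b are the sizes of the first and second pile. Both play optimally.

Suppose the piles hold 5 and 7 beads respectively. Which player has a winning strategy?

Compute win/loss labels from the base case upward. A position with no move is L. Any other position is W if it can reach an L in one move, else L.
No move ever increases a pile, so every position that can arise here has a ≤ 5 and b ≤ 7; it is enough to label the cells with 0 ≤ a ≤ 5 and 0 ≤ b ≤ 7.
Every move lowers a or b (never raises either), so fill the grid row by row in increasing a, and left to right within a row: each cell's successors are then already labelled.
      b=0  b=1  b=2  b=3  b=4  b=5  b=6  b=7
a=0:    L    L    W    W    W    W    L    L
a=1:    W    W    W    L    L    W    W    W
a=2:    L    L    W    W    W    W    L    L
a=3:    W    W    W    L    L    W    W    W
a=4:    L    L    W    W    W    W    L    L
a=5:    W    W    W    L    L    W    W    W
Cells with no legal move (terminal, hence L): (0,0), (0,1).
The remaining L cells, each justified by listing all of its moves:
(0,6): moves to (0,4)(W), (0,3)(W), (0,2)(W); every one is W ⇒ L
(0,7): moves to (0,5)(W), (0,4)(W), (0,3)(W); every one is W ⇒ L
(1,3): moves to (0,3)(W), (1,1)(W), (1,0)(W), (0,2)(W); every one is W ⇒ L
(1,4): moves to (0,4)(W), (1,2)(W), (1,1)(W), (1,0)(W), (0,3)(W); every one is W ⇒ L
(2,0): the only move is to (1,0)(W), a W ⇒ L
(2,1): moves to (1,1)(W), (1,0)(W); every one is W ⇒ L
(2,6): moves to (1,6)(W), (2,4)(W), (2,3)(W), (2,2)(W), (1,5)(W); every one is W ⇒ L
(2,7): moves to (1,7)(W), (2,5)(W), (2,4)(W), (2,3)(W), (1,6)(W); every one is W ⇒ L
(3,3): moves to (2,3)(W), (0,3)(W), (3,1)(W), (3,0)(W), (2,2)(W); every one is W ⇒ L
(3,4): moves to (2,4)(W), (0,4)(W), (3,2)(W), (3,1)(W), (3,0)(W), (2,3)(W); every one is W ⇒ L
(4,0): moves to (3,0)(W), (1,0)(W); every one is W ⇒ L
(4,1): moves to (3,1)(W), (1,1)(W), (3,0)(W); every one is W ⇒ L
(4,6): moves to (3,6)(W), (1,6)(W), (4,4)(W), (4,3)(W), (4,2)(W), (3,5)(W); every one is W ⇒ L
(4,7): moves to (3,7)(W), (1,7)(W), (4,5)(W), (4,4)(W), (4,3)(W), (3,6)(W); every one is W ⇒ L
(5,3): moves to (4,3)(W), (2,3)(W), (0,3)(W), (5,1)(W), (5,0)(W), (4,2)(W); every one is W ⇒ L
(5,4): moves to (4,4)(W), (2,4)(W), (0,4)(W), (5,2)(W), (5,1)(W), (5,0)(W), (4,3)(W); every one is W ⇒ L
Every other cell has at least one move into one of the L cells above, so it is W.
From (5,7) Player 1 can move to (4,7), reaching an L position.

Player 1 wins.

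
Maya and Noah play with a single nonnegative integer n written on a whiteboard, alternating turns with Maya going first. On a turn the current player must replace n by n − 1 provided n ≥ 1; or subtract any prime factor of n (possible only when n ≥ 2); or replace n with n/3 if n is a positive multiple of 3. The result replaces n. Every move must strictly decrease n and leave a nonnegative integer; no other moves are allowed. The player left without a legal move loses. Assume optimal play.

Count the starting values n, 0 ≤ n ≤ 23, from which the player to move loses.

6

Work bottom-up. With no move the player to move loses. Otherwise the position is W if at least one move leads to an L position for the opponent, and L if every move leads to a W.
n=0: no move → L
n=1: →0(L), so W
n=2: →0(L), so W
n=3: →0(L), so W
n=4: →2(W), 3(W) — all W, so L
n=5: →0(L), so W
n=6: →4(L), so W
n=7: →0(L), so W
n=8: →6(W), 7(W) — all W, so L
n=9: →8(L), so W
n=10: →8(L), so W
n=11: →0(L), so W
n=12: →4(L), so W
n=13: →0(L), so W
n=14: →7(W), 12(W), 13(W) — all W, so L
n=15: →14(L), so W
n=16: →14(L), so W
n=17: →0(L), so W
n=18: →6(W), 15(W), 16(W), 17(W) — all W, so L
n=19: →0(L), so W
n=20: →18(L), so W
n=21: →14(L), so W
n=22: →11(W), 20(W), 21(W) — all W, so L
n=23: →0(L), so W
L entries with 0 ≤ n ≤ 23: n = 0, 4, 8, 14, 18, 22; that makes 6.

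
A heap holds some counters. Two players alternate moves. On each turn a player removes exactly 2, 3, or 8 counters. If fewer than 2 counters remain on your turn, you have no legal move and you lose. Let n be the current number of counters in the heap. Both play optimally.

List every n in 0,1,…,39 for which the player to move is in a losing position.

0, 1, 5, 6, 10, 11, 15, 16, 20, 21, 25, 26, 30, 31, 35, 36

Positions with no move are L. A position that does have a move is losing for the player to move precisely when every available move leads to a winning position for the opponent. Fill in the labels:
n=0: no move → L
n=1: no move → L
n=2: →0(L), so W
n=3: →1(L), so W
n=4: →1(L), so W
n=5: →3(W), 2(W) — all W, so L
n=6: →4(W), 3(W) — all W, so L
n=7: →5(L), so W
n=8: →6(L), so W
n=9: →6(L), so W
n=10: →8(W), 7(W), 2(W) — all W, so L
n=11: →9(W), 8(W), 3(W) — all W, so L
n=12: →10(L), so W
n=13: →11(L), so W
n=14: →11(L), so W
n=15: →13(W), 12(W), 7(W) — all W, so L
n=16: →14(W), 13(W), 8(W) — all W, so L
n=17: →15(L), so W
n=18: →16(L), so W
n=19: →16(L), so W
n=20: →18(W), 17(W), 12(W) — all W, so L
n=21: →19(W), 18(W), 13(W) — all W, so L
n=22: →20(L), so W
n=23: →21(L), so W
n=24: →21(L), so W
n=25: →23(W), 22(W), 17(W) — all W, so L
n=26: →24(W), 23(W), 18(W) — all W, so L
n=27: →25(L), so W
n=28: →26(L), so W
n=29: →26(L), so W
n=30: →28(W), 27(W), 22(W) — all W, so L
n=31: →29(W), 28(W), 23(W) — all W, so L
n=32: →30(L), so W
n=33: →31(L), so W
n=34: →31(L), so W
n=35: →33(W), 32(W), 27(W) — all W, so L
n=36: →34(W), 33(W), 28(W) — all W, so L
n=37: →35(L), so W
n=38: →36(L), so W
n=39: →36(L), so W
The losing starting values of n are exactly the entries labelled L in this table (16 of them).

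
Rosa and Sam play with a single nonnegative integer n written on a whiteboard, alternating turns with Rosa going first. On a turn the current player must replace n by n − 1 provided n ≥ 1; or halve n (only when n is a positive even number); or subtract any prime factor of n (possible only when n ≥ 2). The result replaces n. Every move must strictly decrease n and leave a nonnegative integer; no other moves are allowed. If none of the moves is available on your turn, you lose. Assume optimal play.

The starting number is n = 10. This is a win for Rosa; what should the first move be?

Positions with no move are L. A position that does have a move is losing for the player to move precisely when every available move leads to a winning position for the opponent. Fill in the labels:
n=0: no move → L
n=1: W (go to 0, an L position)
n=2: W (go to 0, an L position)
n=3: W (go to 0, an L position)
n=4: L (options 2(W), 3(W) are all W)
n=5: W (go to 0, an L position)
n=6: W (go to 4, an L position)
n=7: W (go to 0, an L position)
n=8: W (go to 4, an L position)
n=9: L (options 6(W), 8(W) are all W)
n=10: W (go to 9, an L position)
From 10, the L positions reachable in one move are: 9.

Move to 9.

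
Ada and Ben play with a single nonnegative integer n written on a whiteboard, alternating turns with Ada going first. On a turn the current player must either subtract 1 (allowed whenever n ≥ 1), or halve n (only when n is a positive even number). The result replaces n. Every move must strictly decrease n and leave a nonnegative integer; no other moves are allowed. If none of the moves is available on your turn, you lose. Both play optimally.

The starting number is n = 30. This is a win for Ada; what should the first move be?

Work bottom-up. With no move the player to move loses. Otherwise the position is W if at least one move leads to an L position for the opponent, and L if every move leads to a W.
n=0: no move → L
n=1: W (go to 0, an L position)
n=2: L (sole option 1(W) is W)
n=3: W (go to 2, an L position)
n=4: W (go to 2, an L position)
n=5: L (sole option 4(W) is W)
n=6: W (go to 5, an L position)
n=7: L (sole option 6(W) is W)
n=8: W (go to 7, an L position)
n=9: L (sole option 8(W) is W)
n=10: W (go to 5, an L position)
n=11: L (sole option 10(W) is W)
n=12: W (go to 11, an L position)
n=13: L (sole option 12(W) is W)
n=14: W (go to 7, an L position)
n=15: L (sole option 14(W) is W)
n=16: W (go to 15, an L position)
n=17: L (sole option 16(W) is W)
n=18: W (go to 9, an L position)
n=19: L (sole option 18(W) is W)
n=20: W (go to 19, an L position)
n=21: L (sole option 20(W) is W)
n=22: W (go to 11, an L position)
n=23: L (sole option 22(W) is W)
n=24: W (go to 23, an L position)
n=25: L (sole option 24(W) is W)
n=26: W (go to 13, an L position)
n=27: L (sole option 26(W) is W)
n=28: W (go to 27, an L position)
n=29: L (sole option 28(W) is W)
n=30: W (go to 15, an L position)
From 30, the L positions reachable in one move are: 15, 29. Any move reaching one of these is winning.

Move to 15.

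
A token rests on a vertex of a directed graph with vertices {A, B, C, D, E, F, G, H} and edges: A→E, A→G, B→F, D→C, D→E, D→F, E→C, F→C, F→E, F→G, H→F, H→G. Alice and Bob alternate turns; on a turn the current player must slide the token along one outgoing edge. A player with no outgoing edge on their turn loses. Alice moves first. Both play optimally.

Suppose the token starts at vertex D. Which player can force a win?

Alice wins.

Compute win/loss labels from the base case upward. A position with no move is L. Any other position is W if it can reach an L in one move, else L.
Every edge goes from a vertex to one that appears earlier in the order C, G, E, F, B, D, H, A, so processing vertices in that order labels each vertex after all of its successors.
C: no outgoing edge → L
G: no outgoing edge → L
E: W (go to C, an L position)
F: W (go to G, an L position)
B: L (sole option F(W) is W)
D: W (go to C, an L position)
H: W (go to G, an L position)
A: W (go to G, an L position)
The starting position D is W: Alice should move to C, handing over an L position.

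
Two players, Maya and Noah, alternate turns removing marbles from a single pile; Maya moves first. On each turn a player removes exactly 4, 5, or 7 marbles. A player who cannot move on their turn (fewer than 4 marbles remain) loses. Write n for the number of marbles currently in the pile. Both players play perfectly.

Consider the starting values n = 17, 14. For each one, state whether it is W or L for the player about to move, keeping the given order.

17: W, 14: L

Compute win/loss labels from the base case upward. A position with no move is L. Any other position is W if it can reach an L in one move, else L.
n=0: no move → L
n=1: no move → L
n=2: no move → L
n=3: no move → L
n=4: →0(L), so W
n=5: →1(L), so W
n=6: →2(L), so W
n=7: →3(L), so W
n=8: →3(L), so W
n=9: →2(L), so W
n=10: →3(L), so W
n=11: →7(W), 6(W), 4(W) — all W, so L
n=12: →8(W), 7(W), 5(W) — all W, so L
n=13: →9(W), 8(W), 6(W) — all W, so L
n=14: →10(W), 9(W), 7(W) — all W, so L
n=15: →11(L), so W
n=16: →12(L), so W
n=17: →13(L), so W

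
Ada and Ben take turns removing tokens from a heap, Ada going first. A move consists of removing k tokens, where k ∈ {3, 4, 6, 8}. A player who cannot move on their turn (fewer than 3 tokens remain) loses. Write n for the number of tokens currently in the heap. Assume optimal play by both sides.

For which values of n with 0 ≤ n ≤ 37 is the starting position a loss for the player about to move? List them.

0, 1, 2, 11, 12, 13, 22, 23, 24, 33, 34, 35

Positions with no move are L. A position that does have a move is losing for the player to move precisely when every available move leads to a winning position for the opponent. Fill in the labels:
n=0: no move → L
n=1: no move → L
n=2: no move → L
n=3: W (go to 0, an L position)
n=4: W (go to 1, an L position)
n=5: W (go to 2, an L position)
n=6: W (go to 2, an L position)
n=7: W (go to 1, an L position)
n=8: W (go to 2, an L position)
n=9: W (go to 1, an L position)
n=10: W (go to 2, an L position)
n=11: L (options 8(W), 7(W), 5(W), 3(W) are all W)
n=12: L (options 9(W), 8(W), 6(W), 4(W) are all W)
n=13: L (options 10(W), 9(W), 7(W), 5(W) are all W)
n=14: W (go to 11, an L position)
n=15: W (go to 12, an L position)
n=16: W (go to 13, an L position)
n=17: W (go to 13, an L position)
n=18: W (go to 12, an L position)
n=19: W (go to 13, an L position)
n=20: W (go to 12, an L position)
n=21: W (go to 13, an L position)
n=22: L (options 19(W), 18(W), 16(W), 14(W) are all W)
n=23: L (options 20(W), 19(W), 17(W), 15(W) are all W)
n=24: L (options 21(W), 20(W), 18(W), 16(W) are all W)
n=25: W (go to 22, an L position)
n=26: W (go to 23, an L position)
n=27: W (go to 24, an L position)
n=28: W (go to 24, an L position)
n=29: W (go to 23, an L position)
n=30: W (go to 24, an L position)
n=31: W (go to 23, an L position)
n=32: W (go to 24, an L position)
n=33: L (options 30(W), 29(W), 27(W), 25(W) are all W)
n=34: L (options 31(W), 30(W), 28(W), 26(W) are all W)
n=35: L (options 32(W), 31(W), 29(W), 27(W) are all W)
n=36: W (go to 33, an L position)
n=37: W (go to 34, an L position)
Reading off the rows marked L gives the requested list; there are 12 such values of n.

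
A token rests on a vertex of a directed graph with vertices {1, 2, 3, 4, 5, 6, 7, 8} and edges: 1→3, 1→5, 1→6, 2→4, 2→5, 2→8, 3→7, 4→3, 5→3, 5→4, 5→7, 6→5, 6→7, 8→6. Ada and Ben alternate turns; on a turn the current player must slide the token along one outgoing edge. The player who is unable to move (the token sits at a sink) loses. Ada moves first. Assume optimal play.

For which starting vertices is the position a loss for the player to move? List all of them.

1, 4, 7, 8

Label each position W (a win for the player to move) or L (a loss). A position with no legal move is L; any other position is W exactly when some move reaches an L, and L when every move reaches a W.
Every edge goes from a vertex to one that appears earlier in the order 7, 3, 4, 5, 6, 8, 1, 2, so processing vertices in that order labels each vertex after all of its successors.
7: no outgoing edge → L
3: →7(L), so W
4: →3(W) only, which is W, so L
5: →4(L), so W
6: →7(L), so W
8: →6(W) only, which is W, so L
1: →6(W), 5(W), 3(W) — all W, so L
2: →8(L), so W
Reading off the rows marked L gives the requested list; there are 4 such vertices.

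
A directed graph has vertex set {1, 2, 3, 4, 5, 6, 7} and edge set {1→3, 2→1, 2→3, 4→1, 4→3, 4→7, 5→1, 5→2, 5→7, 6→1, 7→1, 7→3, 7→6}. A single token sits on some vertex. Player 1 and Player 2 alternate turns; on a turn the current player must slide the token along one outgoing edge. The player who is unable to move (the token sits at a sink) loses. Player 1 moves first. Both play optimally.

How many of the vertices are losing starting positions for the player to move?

3

Use the standard recursion: the mover loses at a terminal position; elsewhere, the mover wins exactly when some move hands the opponent an L position.
Every edge goes from a vertex to one that appears earlier in the order 3, 1, 2, 6, 7, 4, 5, so processing vertices in that order labels each vertex after all of its successors.
3: no outgoing edge → L
1: can move to 3, which is L ⇒ W
2: can move to 3, which is L ⇒ W
6: the only move is to 1(W), a W ⇒ L
7: can move to 6, which is L ⇒ W
4: can move to 3, which is L ⇒ W
5: moves to 7(W), 2(W), 1(W); every one is W ⇒ L
The L vertices are 3, 5, 6; that is 3 in all.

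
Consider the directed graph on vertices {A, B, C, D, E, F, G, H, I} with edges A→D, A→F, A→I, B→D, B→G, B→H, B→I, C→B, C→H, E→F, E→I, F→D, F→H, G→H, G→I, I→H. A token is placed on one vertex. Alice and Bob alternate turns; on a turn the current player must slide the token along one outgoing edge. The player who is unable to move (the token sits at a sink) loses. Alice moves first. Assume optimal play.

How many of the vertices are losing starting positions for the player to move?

3

Use the standard recursion: the mover loses at a terminal position; elsewhere, the mover wins exactly when some move hands the opponent an L position.
Every edge goes from a vertex to one that appears earlier in the order D, H, I, G, F, E, B, C, A, so processing vertices in that order labels each vertex after all of its successors.
D: no outgoing edge → L
H: no outgoing edge → L
I: can move to H, which is L ⇒ W
G: can move to H, which is L ⇒ W
F: can move to H, which is L ⇒ W
E: moves to F(W), I(W); every one is W ⇒ L
B: can move to H, which is L ⇒ W
C: can move to H, which is L ⇒ W
A: can move to D, which is L ⇒ W
The L vertices are D, E, H; that is 3 in all.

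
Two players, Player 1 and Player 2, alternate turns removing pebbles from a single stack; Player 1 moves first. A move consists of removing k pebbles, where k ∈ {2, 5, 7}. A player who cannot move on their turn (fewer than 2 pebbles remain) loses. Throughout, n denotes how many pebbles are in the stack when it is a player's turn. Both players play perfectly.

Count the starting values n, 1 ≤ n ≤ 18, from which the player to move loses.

Build the W/L table. Terminal = L. A non-terminal position is W if it has a move to some L; otherwise it is L.
n=0: no move → L
n=1: no move → L
n=2: W (go to 0, an L position)
n=3: W (go to 1, an L position)
n=4: L (sole option 2(W) is W)
n=5: W (go to 0, an L position)
n=6: W (go to 4, an L position)
n=7: W (go to 0, an L position)
n=8: W (go to 1, an L position)
n=9: W (go to 4, an L position)
n=10: L (options 8(W), 5(W), 3(W) are all W)
n=11: W (go to 4, an L position)
n=12: W (go to 10, an L position)
n=13: L (options 11(W), 8(W), 6(W) are all W)
n=14: L (options 12(W), 9(W), 7(W) are all W)
n=15: W (go to 13, an L position)
n=16: W (go to 14, an L position)
n=17: W (go to 10, an L position)
n=18: W (go to 13, an L position)
L entries with 1 ≤ n ≤ 18 (n=0 is outside the asked range and is not counted): n = 1, 4, 10, 13, 14; that makes 5.

5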